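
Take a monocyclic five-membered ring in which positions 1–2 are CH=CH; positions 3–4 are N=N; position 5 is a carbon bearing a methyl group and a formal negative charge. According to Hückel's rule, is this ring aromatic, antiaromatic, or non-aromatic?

Every ring atom contributes a p orbital perpendicular to the ring (each doubly-bonded ring atom is sp² with one p-orbital electron; each =N– nitrogen is pyridine-type (lone pair in the sp² plane, one electron in the p orbital); the carbanion's lone pair occupies the p orbital), so the π system is cyclic and fully conjugated.
Tallying contributions gives 2 × 2 = 4 from the double-bond units + 2 from the C(methyl)(-) atom = 6.
Since 6 = 4·1 + 2, the ring meets the 4n+2 criterion.

Aromatic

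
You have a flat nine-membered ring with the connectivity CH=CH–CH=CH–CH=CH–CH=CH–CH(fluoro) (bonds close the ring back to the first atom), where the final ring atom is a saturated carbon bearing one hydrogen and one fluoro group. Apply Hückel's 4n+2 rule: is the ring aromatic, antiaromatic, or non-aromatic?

Non-aromatic

Because that saturated carbon is sp³ and has no p orbital in the ring π system at the CH(fluoro) position, the π system cannot extend all the way around the ring.
Broken conjugation rules out both aromaticity and antiaromaticity.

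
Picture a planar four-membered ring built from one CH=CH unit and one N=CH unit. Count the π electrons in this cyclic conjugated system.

Every ring atom contributes a p orbital perpendicular to the ring (each doubly-bonded ring atom is sp² with one p-orbital electron; each sp² =N– keeps its lone pair in-plane and puts one electron into the π system), so the π system is cyclic and fully conjugated.
Adding the contributions, 2 × 2 = 4 from the 2 double-bond units.

4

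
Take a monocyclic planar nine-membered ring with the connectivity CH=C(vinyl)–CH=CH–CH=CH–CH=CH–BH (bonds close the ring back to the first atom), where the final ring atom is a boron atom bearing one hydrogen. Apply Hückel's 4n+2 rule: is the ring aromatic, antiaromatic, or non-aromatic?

Antiaromatic

Check conjugation: each doubly-bonded ring atom is sp² with one p-orbital electron; the boron has an empty p orbital — every position has a p orbital, so the cyclic π system is continuous.
Adding the contributions, 4 × 2 = 8 from the double-bond units + 0 from the BH atom = 8.
8 = 4(2); a planar, fully conjugated 4n system is antiaromatic.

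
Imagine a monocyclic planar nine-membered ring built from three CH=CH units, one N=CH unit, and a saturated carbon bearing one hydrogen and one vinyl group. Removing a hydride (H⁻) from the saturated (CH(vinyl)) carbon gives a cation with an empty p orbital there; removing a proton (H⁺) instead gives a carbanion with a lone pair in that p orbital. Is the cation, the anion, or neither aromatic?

The anion

Once that carbon is sp², every ring atom has a p orbital and both ions are fully conjugated.
Cation: 4 × 2 + 0 = 8 π electrons → 4(2), antiaromatic.
Anion: 4 × 2 + 2 = 10 π electrons → 4(2)+2, aromatic.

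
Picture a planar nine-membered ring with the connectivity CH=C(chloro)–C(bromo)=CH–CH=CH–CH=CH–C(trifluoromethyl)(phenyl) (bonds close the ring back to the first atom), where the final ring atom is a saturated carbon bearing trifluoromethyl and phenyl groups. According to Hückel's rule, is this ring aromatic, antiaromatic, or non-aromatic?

The C(trifluoromethyl)(phenyl) position has four σ bonds — that saturated carbon is sp³ and has no p orbital in the ring π system — so the cyclic conjugation is interrupted.
Broken conjugation rules out both aromaticity and antiaromaticity.

Non-aromatic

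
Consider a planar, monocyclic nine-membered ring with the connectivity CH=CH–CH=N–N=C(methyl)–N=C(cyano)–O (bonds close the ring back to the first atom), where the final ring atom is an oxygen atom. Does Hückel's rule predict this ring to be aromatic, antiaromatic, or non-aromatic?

Check conjugation: every atom in a ring double bond is sp² and brings one electron to the p orbital; each sp² =N– keeps its lone pair in-plane and puts one electron into the π system; the oxygen donates one lone pair from its p orbital — every position has a p orbital, so the cyclic π system is continuous.
Tallying contributions gives 4 × 2 = 8 from the double-bond units + 2 from the O atom = 10.
10 = 4(2) + 2, which satisfies Hückel's 4n+2 rule.

Aromatic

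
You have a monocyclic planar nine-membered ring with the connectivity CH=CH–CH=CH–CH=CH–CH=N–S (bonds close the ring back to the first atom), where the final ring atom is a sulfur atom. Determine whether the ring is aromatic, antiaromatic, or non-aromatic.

All ring atoms are sp² and supply a p orbital to the ring (every atom in a ring double bond is sp² and brings one electron to the p orbital; the doubly-bonded nitrogens are pyridine-type — their lone pairs lie in the ring plane, leaving one electron in the p orbital; the sulfur donates one lone pair from its p orbital); the conjugation is uninterrupted.
π-electron count: 4 × 2 = 8 from the double-bond units + 2 from the S atom = 10.
Since 10 = 4·2 + 2, the ring meets the 4n+2 criterion.

Aromatic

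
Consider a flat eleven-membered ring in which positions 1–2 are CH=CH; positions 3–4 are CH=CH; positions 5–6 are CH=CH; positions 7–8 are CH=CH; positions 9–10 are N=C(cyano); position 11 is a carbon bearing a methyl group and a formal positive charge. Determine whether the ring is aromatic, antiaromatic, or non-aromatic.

Aromatic

All ring atoms are sp² and supply a p orbital to the ring (the double-bond atoms are sp², each contributing one p electron; each sp² =N– keeps its lone pair in-plane and puts one electron into the π system; the carbocation has an empty p orbital); the conjugation is uninterrupted.
Counting π electrons: 5 × 2 = 10 from the double-bond units + 0 from the C(methyl)(+) atom = 10.
Since 10 = 4·2 + 2, the ring meets the 4n+2 criterion.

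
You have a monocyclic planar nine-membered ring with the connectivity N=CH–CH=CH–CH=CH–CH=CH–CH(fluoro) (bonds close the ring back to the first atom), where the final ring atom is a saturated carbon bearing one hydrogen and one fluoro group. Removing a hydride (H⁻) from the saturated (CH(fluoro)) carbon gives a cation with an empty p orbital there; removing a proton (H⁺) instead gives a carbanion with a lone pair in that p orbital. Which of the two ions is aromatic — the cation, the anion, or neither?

The anion

In either ion the ring is fully conjugated: every atom, including the new sp² carbon, supplies a p orbital.
Cation: 4 × 2 + 0 = 8 π electrons → 4(2), antiaromatic.
Anion: 4 × 2 + 2 = 10 π electrons → 4(2)+2, aromatic.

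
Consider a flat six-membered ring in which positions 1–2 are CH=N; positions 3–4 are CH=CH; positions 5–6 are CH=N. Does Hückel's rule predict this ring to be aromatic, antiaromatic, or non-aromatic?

Check conjugation: the double-bond atoms are sp², each contributing one p electron; each =N– nitrogen is pyridine-type (lone pair in the sp² plane, one electron in the p orbital) — every position has a p orbital, so the cyclic π system is continuous.
π-electron count: 3 × 2 = 6 from the 3 double-bond units.
That gives a 4n+2 count (6, n = 1).

Aromatic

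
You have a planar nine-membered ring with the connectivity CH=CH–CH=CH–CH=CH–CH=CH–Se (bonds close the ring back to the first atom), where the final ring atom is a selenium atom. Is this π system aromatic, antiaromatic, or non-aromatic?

Aromatic

The p orbitals form a continuous loop: every atom in a ring double bond is sp² and brings one electron to the p orbital; the selenium donates one lone pair from its p orbital. The ring is fully conjugated.
Counting π electrons: 4 × 2 = 8 from the double-bond units + 2 from the Se atom = 10.
10 = 4(2) + 2, which satisfies Hückel's 4n+2 rule.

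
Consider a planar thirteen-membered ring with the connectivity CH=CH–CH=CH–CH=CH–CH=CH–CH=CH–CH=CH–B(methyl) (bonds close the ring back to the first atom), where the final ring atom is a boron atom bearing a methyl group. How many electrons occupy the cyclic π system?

All ring atoms are sp² and supply a p orbital to the ring (each doubly-bonded ring atom is sp² with one p-orbital electron; the boron has an empty p orbital); the conjugation is uninterrupted.
Tallying contributions gives 6 × 2 = 12 from the double-bond units + 0 from the B(methyl) atom = 12.

12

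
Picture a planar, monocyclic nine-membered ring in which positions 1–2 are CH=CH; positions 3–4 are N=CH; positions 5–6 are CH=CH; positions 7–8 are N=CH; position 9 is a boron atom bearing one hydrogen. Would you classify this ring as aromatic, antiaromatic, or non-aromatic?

Antiaromatic

Check conjugation: each doubly-bonded ring atom is sp² with one p-orbital electron; each =N– nitrogen is pyridine-type (lone pair in the sp² plane, one electron in the p orbital); the boron has an empty p orbital — every position has a p orbital, so the cyclic π system is continuous.
Adding the contributions, 4 × 2 = 8 from the double-bond units + 0 from the BH atom = 8.
A 4n π count (8, n = 2) in a planar conjugated ring means antiaromatic.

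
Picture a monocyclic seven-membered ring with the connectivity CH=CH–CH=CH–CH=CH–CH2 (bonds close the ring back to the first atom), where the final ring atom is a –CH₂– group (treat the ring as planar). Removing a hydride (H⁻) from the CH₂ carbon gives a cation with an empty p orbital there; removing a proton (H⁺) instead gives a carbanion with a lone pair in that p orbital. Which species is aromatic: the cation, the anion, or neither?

The cation

In either ion the ring is fully conjugated: every atom, including the new sp² carbon, supplies a p orbital.
Cation: 3 × 2 + 0 = 6 π electrons → 4(1)+2, aromatic.
Anion: 3 × 2 + 2 = 8 π electrons → 4(2), antiaromatic.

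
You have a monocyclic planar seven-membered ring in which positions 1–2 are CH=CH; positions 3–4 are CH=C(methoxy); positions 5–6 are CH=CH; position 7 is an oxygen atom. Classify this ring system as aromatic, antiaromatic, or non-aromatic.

The p orbitals form a continuous loop: every atom in a ring double bond is sp² and brings one electron to the p orbital; the oxygen donates one lone pair from its p orbital. The ring is fully conjugated.
Tallying contributions gives 3 × 2 = 6 from the double-bond units + 2 from the O atom = 8.
A 4n π count (8, n = 2) in a planar conjugated ring means antiaromatic.

Antiaromatic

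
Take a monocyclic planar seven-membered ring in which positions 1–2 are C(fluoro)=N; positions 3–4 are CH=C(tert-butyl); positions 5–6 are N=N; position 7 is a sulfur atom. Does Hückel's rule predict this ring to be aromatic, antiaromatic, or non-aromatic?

The p orbitals form a continuous loop: every atom in a ring double bond is sp² and brings one electron to the p orbital; each sp² =N– keeps its lone pair in-plane and puts one electron into the π system; the sulfur donates one lone pair from its p orbital. The ring is fully conjugated.
Tallying contributions gives 3 × 2 = 6 from the double-bond units + 2 from the S atom = 8.
8 is a 4n count (n = 2), so the planar conjugated ring is antiaromatic.

Antiaromatic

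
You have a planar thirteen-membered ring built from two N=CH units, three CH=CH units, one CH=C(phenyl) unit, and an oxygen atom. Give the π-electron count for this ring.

Check conjugation: every atom in a ring double bond is sp² and brings one electron to the p orbital; each =N– nitrogen is pyridine-type (lone pair in the sp² plane, one electron in the p orbital); the oxygen donates one lone pair from its p orbital — every position has a p orbital, so the cyclic π system is continuous.
Adding the contributions, 6 × 2 = 12 from the double-bond units + 2 from the O atom = 14.

14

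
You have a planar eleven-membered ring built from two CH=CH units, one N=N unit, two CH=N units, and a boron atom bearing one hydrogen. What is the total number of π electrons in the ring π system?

10

Check conjugation: each doubly-bonded ring atom is sp² with one p-orbital electron; the doubly-bonded nitrogens are pyridine-type — their lone pairs lie in the ring plane, leaving one electron in the p orbital; the boron has an empty p orbital — every position has a p orbital, so the cyclic π system is continuous.
Adding the contributions, 5 × 2 = 10 from the double-bond units + 0 from the BH atom = 10.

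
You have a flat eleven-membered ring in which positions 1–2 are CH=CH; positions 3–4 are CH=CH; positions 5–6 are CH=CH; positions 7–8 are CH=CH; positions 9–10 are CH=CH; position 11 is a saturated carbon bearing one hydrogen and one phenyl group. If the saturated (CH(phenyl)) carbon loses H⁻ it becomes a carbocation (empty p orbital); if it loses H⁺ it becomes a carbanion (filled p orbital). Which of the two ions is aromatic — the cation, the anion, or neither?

In both ions every ring atom is sp² and contributes a p orbital, so both rings are fully conjugated.
Cation: 5 × 2 + 0 = 10 π electrons → 4(2)+2, aromatic.
Anion: 5 × 2 + 2 = 12 π electrons → 4(3), antiaromatic.

The cation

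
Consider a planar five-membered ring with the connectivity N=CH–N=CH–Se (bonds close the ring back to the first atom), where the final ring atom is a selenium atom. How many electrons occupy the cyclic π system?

Check conjugation: every atom in a ring double bond is sp² and brings one electron to the p orbital; the doubly-bonded nitrogens are pyridine-type — their lone pairs lie in the ring plane, leaving one electron in the p orbital; the selenium donates one lone pair from its p orbital — every position has a p orbital, so the cyclic π system is continuous.
Tallying contributions gives 2 × 2 = 4 from the double-bond units + 2 from the Se atom = 6.

6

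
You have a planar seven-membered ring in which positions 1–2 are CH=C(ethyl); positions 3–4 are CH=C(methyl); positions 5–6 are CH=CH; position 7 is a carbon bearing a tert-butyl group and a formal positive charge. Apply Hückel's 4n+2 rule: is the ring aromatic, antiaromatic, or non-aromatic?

Aromatic

All ring atoms are sp² and supply a p orbital to the ring (every atom in a ring double bond is sp² and brings one electron to the p orbital; the carbocation has an empty p orbital); the conjugation is uninterrupted.
π-electron count: 3 × 2 = 6 from the double-bond units + 0 from the C(tert-butyl)(+) atom = 6.
With 6 π electrons (n = 1), the Hückel 4n+2 condition holds.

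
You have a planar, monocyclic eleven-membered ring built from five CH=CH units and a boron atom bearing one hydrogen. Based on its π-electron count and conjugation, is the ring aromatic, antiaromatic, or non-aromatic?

Aromatic

Every ring atom contributes a p orbital perpendicular to the ring (the double-bond atoms are sp², each contributing one p electron; the boron has an empty p orbital), so the π system is cyclic and fully conjugated.
π-electron count: 5 × 2 = 10 from the double-bond units + 0 from the BH atom = 10.
Since 10 = 4·2 + 2, the ring meets the 4n+2 criterion.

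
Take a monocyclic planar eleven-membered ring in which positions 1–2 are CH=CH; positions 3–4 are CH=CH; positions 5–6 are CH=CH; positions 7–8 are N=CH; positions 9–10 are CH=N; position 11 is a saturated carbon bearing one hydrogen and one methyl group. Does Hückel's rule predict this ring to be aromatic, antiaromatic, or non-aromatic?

Because that saturated carbon is sp³ and has no p orbital in the ring π system at the CH(methyl) position, the π system cannot extend all the way around the ring.
Hückel's rule only applies to fully conjugated rings, so this one is simply non-aromatic.

Non-aromatic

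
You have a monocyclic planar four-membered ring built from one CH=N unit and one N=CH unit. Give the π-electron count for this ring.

4

The p orbitals form a continuous loop: the double-bond atoms are sp², each contributing one p electron; the doubly-bonded nitrogens are pyridine-type — their lone pairs lie in the ring plane, leaving one electron in the p orbital. The ring is fully conjugated.
Counting π electrons: 2 × 2 = 4 from the 2 double-bond units.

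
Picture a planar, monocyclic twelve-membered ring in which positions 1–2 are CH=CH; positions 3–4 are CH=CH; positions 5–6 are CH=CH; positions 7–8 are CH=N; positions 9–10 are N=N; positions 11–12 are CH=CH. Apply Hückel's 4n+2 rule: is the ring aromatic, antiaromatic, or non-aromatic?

Antiaromatic

The p orbitals form a continuous loop: the double-bond atoms are sp², each contributing one p electron; each sp² =N– keeps its lone pair in-plane and puts one electron into the π system. The ring is fully conjugated.
Adding the contributions, 6 × 2 = 12 from the 6 double-bond units.
A 4n π count (12, n = 3) in a planar conjugated ring means antiaromatic.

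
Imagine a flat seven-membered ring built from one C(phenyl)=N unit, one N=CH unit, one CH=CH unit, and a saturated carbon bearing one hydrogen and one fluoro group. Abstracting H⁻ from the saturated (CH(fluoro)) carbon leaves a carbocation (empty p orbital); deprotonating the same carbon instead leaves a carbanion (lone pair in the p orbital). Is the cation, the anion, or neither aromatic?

In either ion the ring is fully conjugated: every atom, including the new sp² carbon, supplies a p orbital.
Cation: 3 × 2 + 0 = 6 π electrons → 4(1)+2, aromatic.
Anion: 3 × 2 + 2 = 8 π electrons → 4(2), antiaromatic.

The cation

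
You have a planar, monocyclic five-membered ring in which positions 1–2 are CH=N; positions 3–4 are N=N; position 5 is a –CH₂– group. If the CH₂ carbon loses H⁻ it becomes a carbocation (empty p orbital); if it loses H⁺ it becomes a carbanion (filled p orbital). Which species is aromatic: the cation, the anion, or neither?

The anion

In either ion the ring is fully conjugated: every atom, including the new sp² carbon, supplies a p orbital.
Cation: 2 × 2 + 0 = 4 π electrons → 4(1), antiaromatic.
Anion: 2 × 2 + 2 = 6 π electrons → 4(1)+2, aromatic.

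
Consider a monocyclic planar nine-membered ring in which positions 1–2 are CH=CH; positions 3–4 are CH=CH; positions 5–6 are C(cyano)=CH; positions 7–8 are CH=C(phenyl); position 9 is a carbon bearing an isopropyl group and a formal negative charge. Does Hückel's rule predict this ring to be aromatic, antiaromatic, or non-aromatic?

Aromatic

Every ring atom contributes a p orbital perpendicular to the ring (every atom in a ring double bond is sp² and brings one electron to the p orbital; the carbanion's lone pair occupies the p orbital), so the π system is cyclic and fully conjugated.
π-electron count: 4 × 2 = 8 from the double-bond units + 2 from the C(isopropyl)(-) atom = 10.
With 10 π electrons (n = 2), the Hückel 4n+2 condition holds.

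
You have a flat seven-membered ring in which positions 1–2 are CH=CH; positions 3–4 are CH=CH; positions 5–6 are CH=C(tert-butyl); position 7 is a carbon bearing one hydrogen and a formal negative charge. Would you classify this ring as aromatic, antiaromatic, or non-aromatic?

Check conjugation: the double-bond atoms are sp², each contributing one p electron; the carbanion's lone pair occupies the p orbital — every position has a p orbital, so the cyclic π system is continuous.
Tallying contributions gives 3 × 2 = 6 from the double-bond units + 2 from the CH(-) atom = 8.
8 = 4(2); a planar, fully conjugated 4n system is antiaromatic.

Antiaromatic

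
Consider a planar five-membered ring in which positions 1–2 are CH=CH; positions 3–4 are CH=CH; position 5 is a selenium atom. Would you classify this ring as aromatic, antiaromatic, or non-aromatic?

Aromatic

The p orbitals form a continuous loop: every atom in a ring double bond is sp² and brings one electron to the p orbital; the selenium donates one lone pair from its p orbital. The ring is fully conjugated.
π-electron count: 2 × 2 = 4 from the double-bond units + 2 from the Se atom = 6.
Since 6 = 4·1 + 2, the ring meets the 4n+2 criterion.
(The species described is selenophene.)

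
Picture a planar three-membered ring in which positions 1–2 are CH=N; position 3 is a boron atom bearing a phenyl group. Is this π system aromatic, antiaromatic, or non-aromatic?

Aromatic

All ring atoms are sp² and supply a p orbital to the ring (each doubly-bonded ring atom is sp² with one p-orbital electron; each =N– nitrogen is pyridine-type (lone pair in the sp² plane, one electron in the p orbital); the boron has an empty p orbital); the conjugation is uninterrupted.
Counting π electrons: 1 × 2 = 2 from the double-bond unit + 0 from the B(phenyl) atom = 2.
2 = 4(0) + 2, which satisfies Hückel's 4n+2 rule.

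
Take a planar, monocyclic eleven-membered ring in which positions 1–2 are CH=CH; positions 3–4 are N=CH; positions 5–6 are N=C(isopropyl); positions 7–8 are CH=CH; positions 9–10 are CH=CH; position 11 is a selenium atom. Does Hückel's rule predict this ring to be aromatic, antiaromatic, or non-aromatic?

Antiaromatic

Every ring atom contributes a p orbital perpendicular to the ring (each doubly-bonded ring atom is sp² with one p-orbital electron; each =N– nitrogen is pyridine-type (lone pair in the sp² plane, one electron in the p orbital); the selenium donates one lone pair from its p orbital), so the π system is cyclic and fully conjugated.
Adding the contributions, 5 × 2 = 10 from the double-bond units + 2 from the Se atom = 12.
A 4n π count (12, n = 3) in a planar conjugated ring means antiaromatic.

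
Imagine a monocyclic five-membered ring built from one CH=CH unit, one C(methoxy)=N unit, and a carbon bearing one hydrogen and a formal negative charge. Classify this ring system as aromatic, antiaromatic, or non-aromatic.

Aromatic

All ring atoms are sp² and supply a p orbital to the ring (the double-bond atoms are sp², each contributing one p electron; the doubly-bonded nitrogens are pyridine-type — their lone pairs lie in the ring plane, leaving one electron in the p orbital; the carbanion's lone pair occupies the p orbital); the conjugation is uninterrupted.
Counting π electrons: 2 × 2 = 4 from the double-bond units + 2 from the CH(-) atom = 6.
With 6 π electrons (n = 1), the Hückel 4n+2 condition holds.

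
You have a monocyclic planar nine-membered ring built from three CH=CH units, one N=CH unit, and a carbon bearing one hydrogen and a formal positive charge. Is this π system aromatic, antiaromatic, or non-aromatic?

Antiaromatic

Check conjugation: every atom in a ring double bond is sp² and brings one electron to the p orbital; each sp² =N– keeps its lone pair in-plane and puts one electron into the π system; the carbocation has an empty p orbital — every position has a p orbital, so the cyclic π system is continuous.
Counting π electrons: 4 × 2 = 8 from the double-bond units + 0 from the CH(+) atom = 8.
8 = 4(2); a planar, fully conjugated 4n system is antiaromatic.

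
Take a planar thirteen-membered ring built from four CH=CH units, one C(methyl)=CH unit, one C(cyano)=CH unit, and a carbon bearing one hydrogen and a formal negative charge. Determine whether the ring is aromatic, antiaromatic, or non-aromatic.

Aromatic

The p orbitals form a continuous loop: every atom in a ring double bond is sp² and brings one electron to the p orbital; the carbanion's lone pair occupies the p orbital. The ring is fully conjugated.
π-electron count: 6 × 2 = 12 from the double-bond units + 2 from the CH(-) atom = 14.
14 = 4(3) + 2, which satisfies Hückel's 4n+2 rule.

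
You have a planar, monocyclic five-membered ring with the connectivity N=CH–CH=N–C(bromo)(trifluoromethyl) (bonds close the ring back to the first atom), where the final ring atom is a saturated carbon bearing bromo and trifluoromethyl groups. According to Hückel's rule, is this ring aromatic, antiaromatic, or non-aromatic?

Non-aromatic

The C(bromo)(trifluoromethyl) position has four σ bonds — that saturated carbon is sp³ and has no p orbital in the ring π system — so the cyclic conjugation is interrupted.
Hückel's rule only applies to fully conjugated rings, so this one is simply non-aromatic.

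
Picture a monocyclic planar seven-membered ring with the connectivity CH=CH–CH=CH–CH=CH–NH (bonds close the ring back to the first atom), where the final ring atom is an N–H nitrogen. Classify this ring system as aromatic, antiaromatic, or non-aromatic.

The p orbitals form a continuous loop: each doubly-bonded ring atom is sp² with one p-orbital electron; the pyrrole-type nitrogen donates its lone pair from the p orbital. The ring is fully conjugated.
π-electron count: 3 × 2 = 6 from the double-bond units + 2 from the NH atom = 8.
A 4n π count (8, n = 2) in a planar conjugated ring means antiaromatic.

Antiaromatic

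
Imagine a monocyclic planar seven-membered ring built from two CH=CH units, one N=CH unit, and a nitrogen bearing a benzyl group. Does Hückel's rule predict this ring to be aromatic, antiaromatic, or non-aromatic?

Antiaromatic

Check conjugation: each doubly-bonded ring atom is sp² with one p-orbital electron; each =N– nitrogen is pyridine-type (lone pair in the sp² plane, one electron in the p orbital); the pyrrole-type nitrogen donates its lone pair from the p orbital — every position has a p orbital, so the cyclic π system is continuous.
Tallying contributions gives 3 × 2 = 6 from the double-bond units + 2 from the N(benzyl) atom = 8.
A 4n π count (8, n = 2) in a planar conjugated ring means antiaromatic.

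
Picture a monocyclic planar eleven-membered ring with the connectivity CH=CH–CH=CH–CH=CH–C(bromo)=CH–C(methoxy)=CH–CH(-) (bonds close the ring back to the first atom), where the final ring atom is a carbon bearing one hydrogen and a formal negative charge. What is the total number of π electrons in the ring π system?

Every ring atom contributes a p orbital perpendicular to the ring (each doubly-bonded ring atom is sp² with one p-orbital electron; the carbanion's lone pair occupies the p orbital), so the π system is cyclic and fully conjugated.
Adding the contributions, 5 × 2 = 10 from the double-bond units + 2 from the CH(-) atom = 12.

12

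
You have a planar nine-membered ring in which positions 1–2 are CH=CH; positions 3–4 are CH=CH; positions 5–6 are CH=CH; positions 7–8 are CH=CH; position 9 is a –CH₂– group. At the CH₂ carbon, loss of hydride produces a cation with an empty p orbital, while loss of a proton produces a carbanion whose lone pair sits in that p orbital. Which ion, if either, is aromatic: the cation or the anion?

In both ions every ring atom is sp² and contributes a p orbital, so both rings are fully conjugated.
Cation: 4 × 2 + 0 = 8 π electrons → 4(2), antiaromatic.
Anion: 4 × 2 + 2 = 10 π electrons → 4(2)+2, aromatic.

The anion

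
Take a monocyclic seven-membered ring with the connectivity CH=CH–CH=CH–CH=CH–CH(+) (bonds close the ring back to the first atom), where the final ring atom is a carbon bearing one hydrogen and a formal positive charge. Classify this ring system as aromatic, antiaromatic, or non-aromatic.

Aromatic

The p orbitals form a continuous loop: every atom in a ring double bond is sp² and brings one electron to the p orbital; the carbocation has an empty p orbital. The ring is fully conjugated.
π-electron count: 3 × 2 = 6 from the double-bond units + 0 from the CH(+) atom = 6.
6 = 4(1) + 2, which satisfies Hückel's 4n+2 rule.
(This ring is the tropylium cation.)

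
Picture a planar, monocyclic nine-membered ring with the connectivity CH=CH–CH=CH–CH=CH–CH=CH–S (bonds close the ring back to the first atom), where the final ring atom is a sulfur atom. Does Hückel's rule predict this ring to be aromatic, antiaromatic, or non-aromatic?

The p orbitals form a continuous loop: the double-bond atoms are sp², each contributing one p electron; the sulfur donates one lone pair from its p orbital. The ring is fully conjugated.
π-electron count: 4 × 2 = 8 from the double-bond units + 2 from the S atom = 10.
With 10 π electrons (n = 2), the Hückel 4n+2 condition holds.

Aromatic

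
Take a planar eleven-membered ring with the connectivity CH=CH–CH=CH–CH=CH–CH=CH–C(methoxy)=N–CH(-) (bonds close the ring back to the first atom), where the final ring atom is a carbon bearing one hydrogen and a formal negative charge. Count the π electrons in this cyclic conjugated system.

All ring atoms are sp² and supply a p orbital to the ring (each doubly-bonded ring atom is sp² with one p-orbital electron; each =N– nitrogen is pyridine-type (lone pair in the sp² plane, one electron in the p orbital); the carbanion's lone pair occupies the p orbital); the conjugation is uninterrupted.
Tallying contributions gives 5 × 2 = 10 from the double-bond units + 2 from the CH(-) atom = 12.

12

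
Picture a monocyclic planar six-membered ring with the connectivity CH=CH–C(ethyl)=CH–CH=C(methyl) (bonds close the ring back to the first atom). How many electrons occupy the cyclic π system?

The p orbitals form a continuous loop: every atom in a ring double bond is sp² and brings one electron to the p orbital. The ring is fully conjugated.
Counting π electrons: 3 × 2 = 6 from the 3 double-bond units.

6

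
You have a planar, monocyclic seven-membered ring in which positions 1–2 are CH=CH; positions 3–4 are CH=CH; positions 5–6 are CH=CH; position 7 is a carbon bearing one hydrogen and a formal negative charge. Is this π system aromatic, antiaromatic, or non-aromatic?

Antiaromatic

Check conjugation: the double-bond atoms are sp², each contributing one p electron; the carbanion's lone pair occupies the p orbital — every position has a p orbital, so the cyclic π system is continuous.
π-electron count: 3 × 2 = 6 from the double-bond units + 2 from the CH(-) atom = 8.
8 = 4(2); a planar, fully conjugated 4n system is antiaromatic.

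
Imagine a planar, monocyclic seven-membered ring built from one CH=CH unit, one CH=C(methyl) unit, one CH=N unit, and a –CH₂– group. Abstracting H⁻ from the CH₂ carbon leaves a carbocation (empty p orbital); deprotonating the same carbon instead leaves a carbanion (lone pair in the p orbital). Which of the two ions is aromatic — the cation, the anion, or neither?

The cation

In either ion the ring is fully conjugated: every atom, including the new sp² carbon, supplies a p orbital.
Cation: 3 × 2 + 0 = 6 π electrons → 4(1)+2, aromatic.
Anion: 3 × 2 + 2 = 8 π electrons → 4(2), antiaromatic.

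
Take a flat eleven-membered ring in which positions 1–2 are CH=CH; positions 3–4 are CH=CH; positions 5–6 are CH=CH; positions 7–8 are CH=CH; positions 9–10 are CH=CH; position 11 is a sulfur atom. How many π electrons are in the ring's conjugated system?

12

Check conjugation: every atom in a ring double bond is sp² and brings one electron to the p orbital; the sulfur donates one lone pair from its p orbital — every position has a p orbital, so the cyclic π system is continuous.
Adding the contributions, 5 × 2 = 10 from the double-bond units + 2 from the S atom = 12.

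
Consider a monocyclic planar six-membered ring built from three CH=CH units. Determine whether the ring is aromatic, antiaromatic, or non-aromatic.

Aromatic

Every ring atom contributes a p orbital perpendicular to the ring (each doubly-bonded ring atom is sp² with one p-orbital electron), so the π system is cyclic and fully conjugated.
Counting π electrons: 3 × 2 = 6 from the 3 double-bond units.
That gives a 4n+2 count (6, n = 1).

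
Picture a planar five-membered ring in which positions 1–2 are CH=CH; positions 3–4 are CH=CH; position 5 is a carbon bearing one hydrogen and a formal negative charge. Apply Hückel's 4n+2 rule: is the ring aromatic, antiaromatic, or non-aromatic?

Every ring atom contributes a p orbital perpendicular to the ring (every atom in a ring double bond is sp² and brings one electron to the p orbital; the carbanion's lone pair occupies the p orbital), so the π system is cyclic and fully conjugated.
π-electron count: 2 × 2 = 4 from the double-bond units + 2 from the CH(-) atom = 6.
With 6 π electrons (n = 1), the Hückel 4n+2 condition holds.
(This ring is the cyclopentadienyl anion.)

Aromatic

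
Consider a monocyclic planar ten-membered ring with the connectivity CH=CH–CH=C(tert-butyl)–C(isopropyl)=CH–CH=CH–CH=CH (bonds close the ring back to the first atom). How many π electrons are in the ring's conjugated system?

All ring atoms are sp² and supply a p orbital to the ring (the double-bond atoms are sp², each contributing one p electron); the conjugation is uninterrupted.
π-electron count: 5 × 2 = 10 from the 5 double-bond units.

10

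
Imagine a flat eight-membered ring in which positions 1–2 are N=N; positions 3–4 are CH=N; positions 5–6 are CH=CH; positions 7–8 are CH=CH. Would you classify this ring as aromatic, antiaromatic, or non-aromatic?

Antiaromatic

Check conjugation: the double-bond atoms are sp², each contributing one p electron; each sp² =N– keeps its lone pair in-plane and puts one electron into the π system — every position has a p orbital, so the cyclic π system is continuous.
Tallying contributions gives 4 × 2 = 8 from the 4 double-bond units.
With 8 = 4·2 π electrons, Hückel's rule classifies the planar ring as antiaromatic.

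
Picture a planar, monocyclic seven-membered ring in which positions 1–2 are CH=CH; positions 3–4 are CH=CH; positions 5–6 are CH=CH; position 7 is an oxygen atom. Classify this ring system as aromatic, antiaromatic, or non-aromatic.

Antiaromatic

The p orbitals form a continuous loop: the double-bond atoms are sp², each contributing one p electron; the oxygen donates one lone pair from its p orbital. The ring is fully conjugated.
Tallying contributions gives 3 × 2 = 6 from the double-bond units + 2 from the O atom = 8.
With 8 = 4·2 π electrons, Hückel's rule classifies the planar ring as antiaromatic.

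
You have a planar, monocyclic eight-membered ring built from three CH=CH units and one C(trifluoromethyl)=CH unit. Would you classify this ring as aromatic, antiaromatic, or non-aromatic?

Antiaromatic

The p orbitals form a continuous loop: the double-bond atoms are sp², each contributing one p electron. The ring is fully conjugated.
Counting π electrons: 4 × 2 = 8 from the 4 double-bond units.
8 = 4(2); a planar, fully conjugated 4n system is antiaromatic.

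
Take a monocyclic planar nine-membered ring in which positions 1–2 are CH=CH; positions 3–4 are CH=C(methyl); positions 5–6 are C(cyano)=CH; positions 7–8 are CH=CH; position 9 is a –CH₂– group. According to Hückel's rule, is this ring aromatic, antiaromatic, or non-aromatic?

Because the tetrahedral CH₂ carbon is sp³ and has no p orbital in the ring π system at the CH2 position, the π system cannot extend all the way around the ring.
Hückel's rule only applies to fully conjugated rings, so this one is simply non-aromatic.

Non-aromatic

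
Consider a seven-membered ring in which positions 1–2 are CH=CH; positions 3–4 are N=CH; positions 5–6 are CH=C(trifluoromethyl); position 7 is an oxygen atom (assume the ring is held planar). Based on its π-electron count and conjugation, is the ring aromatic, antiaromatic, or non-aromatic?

The p orbitals form a continuous loop: each doubly-bonded ring atom is sp² with one p-orbital electron; each sp² =N– keeps its lone pair in-plane and puts one electron into the π system; the oxygen donates one lone pair from its p orbital. The ring is fully conjugated.
Counting π electrons: 3 × 2 = 6 from the double-bond units + 2 from the O atom = 8.
8 is a 4n count (n = 2), so the planar conjugated ring is antiaromatic.

Antiaromatic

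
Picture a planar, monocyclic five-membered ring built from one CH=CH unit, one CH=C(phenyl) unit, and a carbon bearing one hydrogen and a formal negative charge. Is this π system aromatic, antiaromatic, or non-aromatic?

Aromatic

The p orbitals form a continuous loop: the double-bond atoms are sp², each contributing one p electron; the carbanion's lone pair occupies the p orbital. The ring is fully conjugated.
Counting π electrons: 2 × 2 = 4 from the double-bond units + 2 from the CH(-) atom = 6.
With 6 π electrons (n = 1), the Hückel 4n+2 condition holds.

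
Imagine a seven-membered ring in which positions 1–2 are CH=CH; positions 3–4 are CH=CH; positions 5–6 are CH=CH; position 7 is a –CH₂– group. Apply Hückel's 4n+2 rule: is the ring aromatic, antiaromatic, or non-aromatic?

The CH2 position has four σ bonds — the tetrahedral CH₂ carbon is sp³ and has no p orbital in the ring π system — so the cyclic conjugation is interrupted.
Hückel's rule only applies to fully conjugated rings, so this one is simply non-aromatic.

Non-aromatic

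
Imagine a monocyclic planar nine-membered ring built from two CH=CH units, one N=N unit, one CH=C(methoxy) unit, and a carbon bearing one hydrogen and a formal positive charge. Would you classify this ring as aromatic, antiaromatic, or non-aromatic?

Antiaromatic

Check conjugation: every atom in a ring double bond is sp² and brings one electron to the p orbital; each sp² =N– keeps its lone pair in-plane and puts one electron into the π system; the carbocation has an empty p orbital — every position has a p orbital, so the cyclic π system is continuous.
Tallying contributions gives 4 × 2 = 8 from the double-bond units + 0 from the CH(+) atom = 8.
A 4n π count (8, n = 2) in a planar conjugated ring means antiaromatic.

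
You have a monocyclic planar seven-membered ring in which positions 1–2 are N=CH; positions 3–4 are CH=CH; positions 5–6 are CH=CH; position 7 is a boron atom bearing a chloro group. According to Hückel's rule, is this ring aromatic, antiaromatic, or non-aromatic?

Aromatic

Check conjugation: the double-bond atoms are sp², each contributing one p electron; the doubly-bonded nitrogens are pyridine-type — their lone pairs lie in the ring plane, leaving one electron in the p orbital; the boron has an empty p orbital — every position has a p orbital, so the cyclic π system is continuous.
Counting π electrons: 3 × 2 = 6 from the double-bond units + 0 from the B(chloro) atom = 6.
6 = 4(1) + 2, which satisfies Hückel's 4n+2 rule.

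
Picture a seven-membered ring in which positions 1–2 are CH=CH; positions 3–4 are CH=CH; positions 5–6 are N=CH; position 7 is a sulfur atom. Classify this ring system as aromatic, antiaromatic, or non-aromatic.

All ring atoms are sp² and supply a p orbital to the ring (each doubly-bonded ring atom is sp² with one p-orbital electron; each sp² =N– keeps its lone pair in-plane and puts one electron into the π system; the sulfur donates one lone pair from its p orbital); the conjugation is uninterrupted.
Tallying contributions gives 3 × 2 = 6 from the double-bond units + 2 from the S atom = 8.
8 is a 4n count (n = 2), so the planar conjugated ring is antiaromatic.

Antiaromatic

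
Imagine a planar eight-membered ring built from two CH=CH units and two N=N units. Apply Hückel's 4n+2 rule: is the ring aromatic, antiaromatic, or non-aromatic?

Check conjugation: the double-bond atoms are sp², each contributing one p electron; each sp² =N– keeps its lone pair in-plane and puts one electron into the π system — every position has a p orbital, so the cyclic π system is continuous.
π-electron count: 4 × 2 = 8 from the 4 double-bond units.
8 = 4(2); a planar, fully conjugated 4n system is antiaromatic.

Antiaromatic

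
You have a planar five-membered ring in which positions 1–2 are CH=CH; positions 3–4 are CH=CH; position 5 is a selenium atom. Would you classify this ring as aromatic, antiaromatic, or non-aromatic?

All ring atoms are sp² and supply a p orbital to the ring (each doubly-bonded ring atom is sp² with one p-orbital electron; the selenium donates one lone pair from its p orbital); the conjugation is uninterrupted.
π-electron count: 2 × 2 = 4 from the double-bond units + 2 from the Se atom = 6.
That gives a 4n+2 count (6, n = 1).

Aromatic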